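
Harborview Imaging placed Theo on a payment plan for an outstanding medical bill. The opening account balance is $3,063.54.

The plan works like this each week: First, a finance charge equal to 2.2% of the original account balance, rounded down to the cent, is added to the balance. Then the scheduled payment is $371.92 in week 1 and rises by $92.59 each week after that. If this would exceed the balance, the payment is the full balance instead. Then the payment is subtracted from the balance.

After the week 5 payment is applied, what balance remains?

$614.99

# | Opening | Interest | Payment | End bal
1 | $3,063.54 | $67.39 | $371.92 | $2,759.01
2 | $2,759.01 | $67.39 | $464.51 | $2,361.89
3 | $2,361.89 | $67.39 | $557.10 | $1,872.18
4 | $1,872.18 | $67.39 | $649.69 | $1,289.88
5 | $1,289.88 | $67.39 | $742.28 | $614.99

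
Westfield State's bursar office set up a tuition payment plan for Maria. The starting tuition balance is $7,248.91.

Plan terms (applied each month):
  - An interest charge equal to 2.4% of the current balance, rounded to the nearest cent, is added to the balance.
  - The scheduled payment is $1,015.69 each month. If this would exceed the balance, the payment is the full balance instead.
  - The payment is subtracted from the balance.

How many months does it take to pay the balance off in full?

8

# | Opening | Interest | Payment | End bal
1 | $7,248.91 | $173.97 | $1,015.69 | $6,407.19
2 | $6,407.19 | $153.77 | $1,015.69 | $5,545.27
3 | $5,545.27 | $133.09 | $1,015.69 | $4,662.67
4 | $4,662.67 | $111.90 | $1,015.69 | $3,758.88
5 | $3,758.88 | $90.21 | $1,015.69 | $2,833.40
6 | $2,833.40 | $68.00 | $1,015.69 | $1,885.71
7 | $1,885.71 | $45.26 | $1,015.69 | $915.28
8 | $915.28 | $21.97 | $937.25 | $0.00
Balance reaches $0.00 in month 8.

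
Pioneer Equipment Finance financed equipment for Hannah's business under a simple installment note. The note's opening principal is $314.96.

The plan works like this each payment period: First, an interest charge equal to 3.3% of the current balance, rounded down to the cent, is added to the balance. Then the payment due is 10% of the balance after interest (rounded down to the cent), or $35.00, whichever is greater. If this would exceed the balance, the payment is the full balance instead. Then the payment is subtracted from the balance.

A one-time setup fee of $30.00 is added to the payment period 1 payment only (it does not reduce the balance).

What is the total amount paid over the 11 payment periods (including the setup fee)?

$409.86

Payment period 1: opening $314.96; interest $10.39 → $325.35; payment $35.00 (+ $30.00 fee); balance $290.35
Payment period 2: opening $290.35; interest $9.58 → $299.93; payment $35.00; balance $264.93
Payment period 3: opening $264.93; interest $8.74 → $273.67; payment $35.00; balance $238.67
Payment period 4: opening $238.67; interest $7.87 → $246.54; payment $35.00; balance $211.54
Payment period 5: opening $211.54; interest $6.98 → $218.52; payment $35.00; balance $183.52
Payment period 6: opening $183.52; interest $6.05 → $189.57; payment $35.00; balance $154.57
Payment period 7: opening $154.57; interest $5.10 → $159.67; payment $35.00; balance $124.67
Payment period 8: opening $124.67; interest $4.11 → $128.78; payment $35.00; balance $93.78
Payment period 9: opening $93.78; interest $3.09 → $96.87; payment $35.00; balance $61.87
Payment period 10: opening $61.87; interest $2.04 → $63.91; payment $35.00; balance $28.91
Payment period 11: opening $28.91; interest $0.95 → $29.86; payment $29.86; balance $0.00
Total paid: $409.86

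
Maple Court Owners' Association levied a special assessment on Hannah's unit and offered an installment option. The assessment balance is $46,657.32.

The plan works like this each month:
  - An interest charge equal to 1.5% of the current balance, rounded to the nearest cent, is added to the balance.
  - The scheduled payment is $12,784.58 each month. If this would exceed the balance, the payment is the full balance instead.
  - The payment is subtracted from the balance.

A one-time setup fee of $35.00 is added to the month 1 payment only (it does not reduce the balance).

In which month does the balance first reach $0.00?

# | Opening | Interest | Payment | Fee | End bal
1 | $46,657.32 | $699.86 | $12,784.58 | $35.00 | $34,572.60
2 | $34,572.60 | $518.59 | $12,784.58 | — | $22,306.61
3 | $22,306.61 | $334.60 | $12,784.58 | — | $9,856.63
4 | $9,856.63 | $147.85 | $10,004.48 | — | $0.00
Balance reaches $0.00 in month 4.

4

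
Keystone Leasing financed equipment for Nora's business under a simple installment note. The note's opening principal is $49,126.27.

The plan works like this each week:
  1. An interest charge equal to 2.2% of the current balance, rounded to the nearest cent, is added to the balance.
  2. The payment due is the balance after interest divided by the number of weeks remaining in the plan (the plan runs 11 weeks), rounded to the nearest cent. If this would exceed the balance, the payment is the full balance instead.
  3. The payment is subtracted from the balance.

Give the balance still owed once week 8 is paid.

$15,945.92

Week 1: $49,126.27 +$1,080.78 interest = $50,207.05; pay $4,564.28 → $45,642.77
Week 2: $45,642.77 +$1,004.14 interest = $46,646.91; pay $4,664.69 → $41,982.22
Week 3: $41,982.22 +$923.61 interest = $42,905.83; pay $4,767.31 → $38,138.52
Week 4: $38,138.52 +$839.05 interest = $38,977.57; pay $4,872.20 → $34,105.37
Week 5: $34,105.37 +$750.32 interest = $34,855.69; pay $4,979.38 → $29,876.31
Week 6: $29,876.31 +$657.28 interest = $30,533.59; pay $5,088.93 → $25,444.66
Week 7: $25,444.66 +$559.78 interest = $26,004.44; pay $5,200.89 → $20,803.55
Week 8: $20,803.55 +$457.68 interest = $21,261.23; pay $5,315.31 → $15,945.92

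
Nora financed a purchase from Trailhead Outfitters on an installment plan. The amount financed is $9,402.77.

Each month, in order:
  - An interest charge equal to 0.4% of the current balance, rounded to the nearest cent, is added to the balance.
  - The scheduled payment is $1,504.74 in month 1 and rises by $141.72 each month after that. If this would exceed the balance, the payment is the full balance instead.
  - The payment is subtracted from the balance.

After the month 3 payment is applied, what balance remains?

$4,558.02

Month 1: $9,402.77 +$37.61 interest = $9,440.38; pay $1,504.74 → $7,935.64
Month 2: $7,935.64 +$31.74 interest = $7,967.38; pay $1,646.46 → $6,320.92
Month 3: $6,320.92 +$25.28 interest = $6,346.20; pay $1,788.18 → $4,558.02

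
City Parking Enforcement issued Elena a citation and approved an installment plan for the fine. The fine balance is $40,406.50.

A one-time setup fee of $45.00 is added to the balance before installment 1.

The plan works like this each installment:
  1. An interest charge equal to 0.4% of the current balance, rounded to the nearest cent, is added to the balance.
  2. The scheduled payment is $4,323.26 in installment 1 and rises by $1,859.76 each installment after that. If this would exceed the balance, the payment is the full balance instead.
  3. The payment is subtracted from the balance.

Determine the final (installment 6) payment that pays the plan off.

Installment 1: $40,451.50 +$161.81 interest = $40,613.31; pay $4,323.26 → $36,290.05
Installment 2: $36,290.05 +$145.16 interest = $36,435.21; pay $6,183.02 → $30,252.19
Installment 3: $30,252.19 +$121.01 interest = $30,373.20; pay $8,042.78 → $22,330.42
Installment 4: $22,330.42 +$89.32 interest = $22,419.74; pay $9,902.54 → $12,517.20
Installment 5: $12,517.20 +$50.07 interest = $12,567.27; pay $11,762.30 → $804.97
Installment 6: $804.97 +$3.22 interest = $808.19; pay $808.19 → $0.00

$808.19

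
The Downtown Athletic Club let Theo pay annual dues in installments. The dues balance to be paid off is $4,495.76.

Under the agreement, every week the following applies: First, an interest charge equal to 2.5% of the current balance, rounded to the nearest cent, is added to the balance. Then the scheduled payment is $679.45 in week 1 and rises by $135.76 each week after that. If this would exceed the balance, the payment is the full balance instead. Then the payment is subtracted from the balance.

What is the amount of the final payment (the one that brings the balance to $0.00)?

Week 1: opening $4,495.76; interest $112.39 → $4,608.15; payment $679.45; balance $3,928.70
Week 2: opening $3,928.70; interest $98.22 → $4,026.92; payment $815.21; balance $3,211.71
Week 3: opening $3,211.71; interest $80.29 → $3,292.00; payment $950.97; balance $2,341.03
Week 4: opening $2,341.03; interest $58.53 → $2,399.56; payment $1,086.73; balance $1,312.83
Week 5: opening $1,312.83; interest $32.82 → $1,345.65; payment $1,222.49; balance $123.16
Week 6: opening $123.16; interest $3.08 → $126.24; payment $126.24; balance $0.00

$126.24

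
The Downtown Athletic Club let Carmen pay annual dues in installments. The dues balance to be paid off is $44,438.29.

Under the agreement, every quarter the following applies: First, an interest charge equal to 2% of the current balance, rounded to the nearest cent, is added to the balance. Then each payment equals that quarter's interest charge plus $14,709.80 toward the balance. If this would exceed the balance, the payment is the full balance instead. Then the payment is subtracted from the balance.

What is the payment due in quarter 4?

Quarter 1: opening $44,438.29; interest $888.77 → $45,327.06; payment $15,598.57; balance $29,728.49
Quarter 2: opening $29,728.49; interest $594.57 → $30,323.06; payment $15,304.37; balance $15,018.69
Quarter 3: opening $15,018.69; interest $300.37 → $15,319.06; payment $15,010.17; balance $308.89
Quarter 4: opening $308.89; interest $6.18 → $315.07; payment $315.07; balance $0.00

$315.07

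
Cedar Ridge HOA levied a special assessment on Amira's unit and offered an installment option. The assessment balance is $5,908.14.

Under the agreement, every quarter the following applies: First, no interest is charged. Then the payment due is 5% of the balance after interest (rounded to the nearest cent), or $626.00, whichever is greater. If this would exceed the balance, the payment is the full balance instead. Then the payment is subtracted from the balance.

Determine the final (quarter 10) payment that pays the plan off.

# | Opening | Payment | End bal
1 | $5,908.14 | $626.00 | $5,282.14
2 | $5,282.14 | $626.00 | $4,656.14
3 | $4,656.14 | $626.00 | $4,030.14
4 | $4,030.14 | $626.00 | $3,404.14
5 | $3,404.14 | $626.00 | $2,778.14
6 | $2,778.14 | $626.00 | $2,152.14
7 | $2,152.14 | $626.00 | $1,526.14
8 | $1,526.14 | $626.00 | $900.14
9 | $900.14 | $626.00 | $274.14
10 | $274.14 | $274.14 | $0.00

$274.14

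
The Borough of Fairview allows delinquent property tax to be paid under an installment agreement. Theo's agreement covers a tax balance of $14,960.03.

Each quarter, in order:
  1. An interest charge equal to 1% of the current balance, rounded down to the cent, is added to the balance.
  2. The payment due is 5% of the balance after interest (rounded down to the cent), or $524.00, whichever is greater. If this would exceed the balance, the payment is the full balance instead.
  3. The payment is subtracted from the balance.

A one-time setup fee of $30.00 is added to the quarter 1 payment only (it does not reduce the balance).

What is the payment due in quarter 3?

$695.52

Quarter 1: opening $14,960.03; interest $149.60 → $15,109.63; payment $755.48 (+ $30.00 fee); balance $14,354.15
Quarter 2: opening $14,354.15; interest $143.54 → $14,497.69; payment $724.88; balance $13,772.81
Quarter 3: opening $13,772.81; interest $137.72 → $13,910.53; payment $695.52; balance $13,215.01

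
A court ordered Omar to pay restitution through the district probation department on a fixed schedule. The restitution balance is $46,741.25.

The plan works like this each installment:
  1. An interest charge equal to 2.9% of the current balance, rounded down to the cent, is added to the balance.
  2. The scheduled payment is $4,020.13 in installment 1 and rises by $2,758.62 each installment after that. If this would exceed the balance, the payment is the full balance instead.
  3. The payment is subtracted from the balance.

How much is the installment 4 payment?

$12,295.99

Installment 1: opening $46,741.25; interest $1,355.49 → $48,096.74; payment $4,020.13; balance $44,076.61
Installment 2: opening $44,076.61; interest $1,278.22 → $45,354.83; payment $6,778.75; balance $38,576.08
Installment 3: opening $38,576.08; interest $1,118.70 → $39,694.78; payment $9,537.37; balance $30,157.41
Installment 4: opening $30,157.41; interest $874.56 → $31,031.97; payment $12,295.99; balance $18,735.98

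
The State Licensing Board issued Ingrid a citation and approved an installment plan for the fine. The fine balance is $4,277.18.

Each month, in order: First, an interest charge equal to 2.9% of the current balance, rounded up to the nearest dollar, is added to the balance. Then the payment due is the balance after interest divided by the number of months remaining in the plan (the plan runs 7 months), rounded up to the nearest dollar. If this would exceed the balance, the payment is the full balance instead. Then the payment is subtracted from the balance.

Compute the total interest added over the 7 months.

$530.00

Month 1: $4,277.18 +$125.00 interest = $4,402.18; pay $629.00 → $3,773.18
Month 2: $3,773.18 +$110.00 interest = $3,883.18; pay $648.00 → $3,235.18
Month 3: $3,235.18 +$94.00 interest = $3,329.18; pay $666.00 → $2,663.18
Month 4: $2,663.18 +$78.00 interest = $2,741.18; pay $686.00 → $2,055.18
Month 5: $2,055.18 +$60.00 interest = $2,115.18; pay $706.00 → $1,409.18
Month 6: $1,409.18 +$41.00 interest = $1,450.18; pay $726.00 → $724.18
Month 7: $724.18 +$22.00 interest = $746.18; pay $746.18 → $0.00
Total interest: $125.00 + $110.00 + $94.00 + $78.00 + $60.00 + $41.00 + $22.00 = $530.00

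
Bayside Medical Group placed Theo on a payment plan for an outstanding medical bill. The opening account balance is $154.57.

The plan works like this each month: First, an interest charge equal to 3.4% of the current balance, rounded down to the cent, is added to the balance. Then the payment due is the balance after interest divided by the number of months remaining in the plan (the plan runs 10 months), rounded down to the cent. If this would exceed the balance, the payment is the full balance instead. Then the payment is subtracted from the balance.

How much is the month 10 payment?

Month 1: opening $154.57; interest $5.25 → $159.82; payment $15.98; balance $143.84
Month 2: opening $143.84; interest $4.89 → $148.73; payment $16.52; balance $132.21
Month 3: opening $132.21; interest $4.49 → $136.70; payment $17.08; balance $119.62
Month 4: opening $119.62; interest $4.06 → $123.68; payment $17.66; balance $106.02
Month 5: opening $106.02; interest $3.60 → $109.62; payment $18.27; balance $91.35
Month 6: opening $91.35; interest $3.10 → $94.45; payment $18.89; balance $75.56
Month 7: opening $75.56; interest $2.56 → $78.12; payment $19.53; balance $58.59
Month 8: opening $58.59; interest $1.99 → $60.58; payment $20.19; balance $40.39
Month 9: opening $40.39; interest $1.37 → $41.76; payment $20.88; balance $20.88
Month 10: opening $20.88; interest $0.70 → $21.58; payment $21.58; balance $0.00

$21.58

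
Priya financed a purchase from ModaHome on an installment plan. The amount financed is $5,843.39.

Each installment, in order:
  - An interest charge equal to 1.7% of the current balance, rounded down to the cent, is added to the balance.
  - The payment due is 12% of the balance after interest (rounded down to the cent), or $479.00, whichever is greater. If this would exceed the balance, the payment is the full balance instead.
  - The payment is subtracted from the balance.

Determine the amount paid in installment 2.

# | Opening | Interest | Payment | End bal
1 | $5,843.39 | $99.33 | $713.12 | $5,229.60
2 | $5,229.60 | $88.90 | $638.22 | $4,680.28

$638.22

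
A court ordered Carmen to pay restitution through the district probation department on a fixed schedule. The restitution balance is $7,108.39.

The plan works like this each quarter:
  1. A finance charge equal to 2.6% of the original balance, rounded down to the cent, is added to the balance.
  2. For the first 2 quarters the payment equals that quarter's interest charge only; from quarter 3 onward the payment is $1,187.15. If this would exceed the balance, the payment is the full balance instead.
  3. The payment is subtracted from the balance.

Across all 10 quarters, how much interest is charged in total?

$1,848.10

Quarter 1: opening $7,108.39; interest $184.81 → $7,293.20; payment $184.81; balance $7,108.39
Quarter 2: opening $7,108.39; interest $184.81 → $7,293.20; payment $184.81; balance $7,108.39
Quarter 3: opening $7,108.39; interest $184.81 → $7,293.20; payment $1,187.15; balance $6,106.05
Quarter 4: opening $6,106.05; interest $184.81 → $6,290.86; payment $1,187.15; balance $5,103.71
Quarter 5: opening $5,103.71; interest $184.81 → $5,288.52; payment $1,187.15; balance $4,101.37
Quarter 6: opening $4,101.37; interest $184.81 → $4,286.18; payment $1,187.15; balance $3,099.03
Quarter 7: opening $3,099.03; interest $184.81 → $3,283.84; payment $1,187.15; balance $2,096.69
Quarter 8: opening $2,096.69; interest $184.81 → $2,281.50; payment $1,187.15; balance $1,094.35
Quarter 9: opening $1,094.35; interest $184.81 → $1,279.16; payment $1,187.15; balance $92.01
Quarter 10: opening $92.01; interest $184.81 → $276.82; payment $276.82; balance $0.00
Total interest: $184.81 + $184.81 + $184.81 + $184.81 + $184.81 + $184.81 + $184.81 + $184.81 + $184.81 + $184.81 = $1,848.10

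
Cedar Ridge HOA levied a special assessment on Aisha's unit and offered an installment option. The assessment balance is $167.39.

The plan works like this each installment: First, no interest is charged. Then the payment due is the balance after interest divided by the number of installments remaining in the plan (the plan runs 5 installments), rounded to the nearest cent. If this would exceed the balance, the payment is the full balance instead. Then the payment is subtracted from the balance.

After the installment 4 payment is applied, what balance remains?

$33.47

Installment 1: opening $167.39; payment $33.48; balance $133.91
Installment 2: opening $133.91; payment $33.48; balance $100.43
Installment 3: opening $100.43; payment $33.48; balance $66.95
Installment 4: opening $66.95; payment $33.48; balance $33.47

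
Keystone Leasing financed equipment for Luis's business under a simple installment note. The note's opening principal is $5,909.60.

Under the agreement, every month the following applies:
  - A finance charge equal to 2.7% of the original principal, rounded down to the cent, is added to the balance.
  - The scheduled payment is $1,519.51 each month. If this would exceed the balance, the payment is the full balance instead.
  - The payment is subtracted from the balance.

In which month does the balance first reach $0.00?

Month 1: $5,909.60 +$159.55 interest = $6,069.15; pay $1,519.51 → $4,549.64
Month 2: $4,549.64 +$159.55 interest = $4,709.19; pay $1,519.51 → $3,189.68
Month 3: $3,189.68 +$159.55 interest = $3,349.23; pay $1,519.51 → $1,829.72
Month 4: $1,829.72 +$159.55 interest = $1,989.27; pay $1,519.51 → $469.76
Month 5: $469.76 +$159.55 interest = $629.31; pay $629.31 → $0.00
Balance reaches $0.00 in month 5.

5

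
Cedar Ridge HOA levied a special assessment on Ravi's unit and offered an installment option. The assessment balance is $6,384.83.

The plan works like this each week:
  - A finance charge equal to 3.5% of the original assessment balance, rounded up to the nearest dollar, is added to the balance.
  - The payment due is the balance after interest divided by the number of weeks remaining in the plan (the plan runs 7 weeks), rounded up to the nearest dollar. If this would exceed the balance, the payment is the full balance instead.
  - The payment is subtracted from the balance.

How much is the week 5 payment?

$1,157.00

# | Opening | Interest | Payment | End bal
1 | $6,384.83 | $224.00 | $945.00 | $5,663.83
2 | $5,663.83 | $224.00 | $982.00 | $4,905.83
3 | $4,905.83 | $224.00 | $1,026.00 | $4,103.83
4 | $4,103.83 | $224.00 | $1,082.00 | $3,245.83
5 | $3,245.83 | $224.00 | $1,157.00 | $2,312.83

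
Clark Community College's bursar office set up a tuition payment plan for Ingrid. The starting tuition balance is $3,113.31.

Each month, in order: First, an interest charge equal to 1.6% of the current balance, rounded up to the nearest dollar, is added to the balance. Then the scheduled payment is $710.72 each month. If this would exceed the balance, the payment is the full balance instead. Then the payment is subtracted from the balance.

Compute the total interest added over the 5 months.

$144.00

Month 1: $3,113.31 +$50.00 interest = $3,163.31; pay $710.72 → $2,452.59
Month 2: $2,452.59 +$40.00 interest = $2,492.59; pay $710.72 → $1,781.87
Month 3: $1,781.87 +$29.00 interest = $1,810.87; pay $710.72 → $1,100.15
Month 4: $1,100.15 +$18.00 interest = $1,118.15; pay $710.72 → $407.43
Month 5: $407.43 +$7.00 interest = $414.43; pay $414.43 → $0.00
Total interest: $50.00 + $40.00 + $29.00 + $18.00 + $7.00 = $144.00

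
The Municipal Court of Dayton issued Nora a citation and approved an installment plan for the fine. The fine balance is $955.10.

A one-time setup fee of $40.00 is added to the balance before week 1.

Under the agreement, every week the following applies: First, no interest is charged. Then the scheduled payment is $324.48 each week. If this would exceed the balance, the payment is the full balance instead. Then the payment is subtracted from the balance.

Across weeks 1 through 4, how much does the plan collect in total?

Week 1: opening $995.10; payment $324.48; balance $670.62
Week 2: opening $670.62; payment $324.48; balance $346.14
Week 3: opening $346.14; payment $324.48; balance $21.66
Week 4: opening $21.66; payment $21.66; balance $0.00
Total paid: $995.10

$995.10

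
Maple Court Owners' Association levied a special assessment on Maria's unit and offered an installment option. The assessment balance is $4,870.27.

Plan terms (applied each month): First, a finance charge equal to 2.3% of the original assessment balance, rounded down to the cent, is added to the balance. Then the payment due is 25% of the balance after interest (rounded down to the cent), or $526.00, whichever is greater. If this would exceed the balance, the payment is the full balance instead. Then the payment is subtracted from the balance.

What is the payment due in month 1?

Month 1: $4,870.27 +$112.01 interest = $4,982.28; pay $1,245.57 → $3,736.71

$1,245.57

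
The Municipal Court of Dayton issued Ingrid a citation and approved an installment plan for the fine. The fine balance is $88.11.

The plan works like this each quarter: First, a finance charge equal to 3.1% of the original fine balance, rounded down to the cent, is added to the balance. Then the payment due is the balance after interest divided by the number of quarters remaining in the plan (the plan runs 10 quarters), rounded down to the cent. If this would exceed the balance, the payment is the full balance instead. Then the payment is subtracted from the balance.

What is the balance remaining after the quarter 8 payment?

$25.44

Quarter 1: $88.11 +$2.73 interest = $90.84; pay $9.08 → $81.76
Quarter 2: $81.76 +$2.73 interest = $84.49; pay $9.38 → $75.11
Quarter 3: $75.11 +$2.73 interest = $77.84; pay $9.73 → $68.11
Quarter 4: $68.11 +$2.73 interest = $70.84; pay $10.12 → $60.72
Quarter 5: $60.72 +$2.73 interest = $63.45; pay $10.57 → $52.88
Quarter 6: $52.88 +$2.73 interest = $55.61; pay $11.12 → $44.49
Quarter 7: $44.49 +$2.73 interest = $47.22; pay $11.80 → $35.42
Quarter 8: $35.42 +$2.73 interest = $38.15; pay $12.71 → $25.44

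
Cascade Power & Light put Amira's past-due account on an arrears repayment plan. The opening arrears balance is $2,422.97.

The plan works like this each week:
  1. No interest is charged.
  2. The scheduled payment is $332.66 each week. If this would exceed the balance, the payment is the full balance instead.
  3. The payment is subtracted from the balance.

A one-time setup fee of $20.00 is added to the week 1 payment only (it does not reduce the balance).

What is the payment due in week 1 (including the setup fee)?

Week 1: opening $2,422.97; payment $332.66 (+ $20.00 fee); balance $2,090.31

$352.66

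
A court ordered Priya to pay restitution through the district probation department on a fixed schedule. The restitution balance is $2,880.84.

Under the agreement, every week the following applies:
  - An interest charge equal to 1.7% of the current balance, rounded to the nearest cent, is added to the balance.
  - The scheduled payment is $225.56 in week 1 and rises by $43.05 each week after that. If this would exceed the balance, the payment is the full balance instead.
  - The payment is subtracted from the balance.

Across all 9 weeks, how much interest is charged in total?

Week 1: $2,880.84 +$48.97 interest = $2,929.81; pay $225.56 → $2,704.25
Week 2: $2,704.25 +$45.97 interest = $2,750.22; pay $268.61 → $2,481.61
Week 3: $2,481.61 +$42.19 interest = $2,523.80; pay $311.66 → $2,212.14
Week 4: $2,212.14 +$37.61 interest = $2,249.75; pay $354.71 → $1,895.04
Week 5: $1,895.04 +$32.22 interest = $1,927.26; pay $397.76 → $1,529.50
Week 6: $1,529.50 +$26.00 interest = $1,555.50; pay $440.81 → $1,114.69
Week 7: $1,114.69 +$18.95 interest = $1,133.64; pay $483.86 → $649.78
Week 8: $649.78 +$11.05 interest = $660.83; pay $526.91 → $133.92
Week 9: $133.92 +$2.28 interest = $136.20; pay $136.20 → $0.00
Total interest: $48.97 + $45.97 + $42.19 + $37.61 + $32.22 + $26.00 + $18.95 + $11.05 + $2.28 = $265.24

$265.24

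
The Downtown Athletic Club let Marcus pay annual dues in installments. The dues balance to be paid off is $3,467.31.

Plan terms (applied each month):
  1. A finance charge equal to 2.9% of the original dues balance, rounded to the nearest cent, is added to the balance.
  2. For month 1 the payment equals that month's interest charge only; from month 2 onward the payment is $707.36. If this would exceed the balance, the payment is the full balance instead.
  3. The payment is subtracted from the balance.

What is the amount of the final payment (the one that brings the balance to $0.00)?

Month 1: $3,467.31 +$100.55 interest = $3,567.86; pay $100.55 → $3,467.31
Month 2: $3,467.31 +$100.55 interest = $3,567.86; pay $707.36 → $2,860.50
Month 3: $2,860.50 +$100.55 interest = $2,961.05; pay $707.36 → $2,253.69
Month 4: $2,253.69 +$100.55 interest = $2,354.24; pay $707.36 → $1,646.88
Month 5: $1,646.88 +$100.55 interest = $1,747.43; pay $707.36 → $1,040.07
Month 6: $1,040.07 +$100.55 interest = $1,140.62; pay $707.36 → $433.26
Month 7: $433.26 +$100.55 interest = $533.81; pay $533.81 → $0.00

$533.81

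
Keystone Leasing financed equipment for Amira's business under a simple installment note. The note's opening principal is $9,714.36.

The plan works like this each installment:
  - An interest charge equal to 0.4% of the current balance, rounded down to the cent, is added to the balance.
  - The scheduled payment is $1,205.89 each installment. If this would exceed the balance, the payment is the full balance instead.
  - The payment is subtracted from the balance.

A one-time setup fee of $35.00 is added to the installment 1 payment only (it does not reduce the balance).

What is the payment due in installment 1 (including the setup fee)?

Installment 1: $9,714.36 +$38.85 interest = $9,753.21; pay $1,205.89 (+ $35.00 fee) → $8,547.32

$1,240.89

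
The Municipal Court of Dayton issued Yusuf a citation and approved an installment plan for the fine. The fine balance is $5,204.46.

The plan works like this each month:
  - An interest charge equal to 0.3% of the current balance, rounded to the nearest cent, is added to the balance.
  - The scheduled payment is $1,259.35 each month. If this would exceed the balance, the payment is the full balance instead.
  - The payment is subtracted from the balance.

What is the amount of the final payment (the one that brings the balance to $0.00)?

$207.70

Month 1: $5,204.46 +$15.61 interest = $5,220.07; pay $1,259.35 → $3,960.72
Month 2: $3,960.72 +$11.88 interest = $3,972.60; pay $1,259.35 → $2,713.25
Month 3: $2,713.25 +$8.14 interest = $2,721.39; pay $1,259.35 → $1,462.04
Month 4: $1,462.04 +$4.39 interest = $1,466.43; pay $1,259.35 → $207.08
Month 5: $207.08 +$0.62 interest = $207.70; pay $207.70 → $0.00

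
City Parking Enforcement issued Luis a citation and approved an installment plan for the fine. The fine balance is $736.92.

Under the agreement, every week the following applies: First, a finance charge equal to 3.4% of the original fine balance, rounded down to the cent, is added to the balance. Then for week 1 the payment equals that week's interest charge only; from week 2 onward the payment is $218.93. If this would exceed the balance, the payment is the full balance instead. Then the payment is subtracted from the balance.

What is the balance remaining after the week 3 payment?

$349.16

Week 1: $736.92 +$25.05 interest = $761.97; pay $25.05 → $736.92
Week 2: $736.92 +$25.05 interest = $761.97; pay $218.93 → $543.04
Week 3: $543.04 +$25.05 interest = $568.09; pay $218.93 → $349.16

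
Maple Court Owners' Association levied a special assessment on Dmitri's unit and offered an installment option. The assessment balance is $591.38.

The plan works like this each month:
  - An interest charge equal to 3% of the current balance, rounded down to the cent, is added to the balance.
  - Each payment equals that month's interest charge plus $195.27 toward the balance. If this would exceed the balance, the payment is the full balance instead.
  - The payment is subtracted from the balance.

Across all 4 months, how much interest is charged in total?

Month 1: opening $591.38; interest $17.74 → $609.12; payment $213.01; balance $396.11
Month 2: opening $396.11; interest $11.88 → $407.99; payment $207.15; balance $200.84
Month 3: opening $200.84; interest $6.02 → $206.86; payment $201.29; balance $5.57
Month 4: opening $5.57; interest $0.16 → $5.73; payment $5.73; balance $0.00
Total interest: $17.74 + $11.88 + $6.02 + $0.16 = $35.80

$35.80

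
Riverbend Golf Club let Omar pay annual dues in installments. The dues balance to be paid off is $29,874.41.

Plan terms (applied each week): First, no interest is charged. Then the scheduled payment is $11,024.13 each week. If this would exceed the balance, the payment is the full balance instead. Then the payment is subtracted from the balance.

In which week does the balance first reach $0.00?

3

# | Opening | Payment | End bal
1 | $29,874.41 | $11,024.13 | $18,850.28
2 | $18,850.28 | $11,024.13 | $7,826.15
3 | $7,826.15 | $7,826.15 | $0.00
Balance reaches $0.00 in week 3.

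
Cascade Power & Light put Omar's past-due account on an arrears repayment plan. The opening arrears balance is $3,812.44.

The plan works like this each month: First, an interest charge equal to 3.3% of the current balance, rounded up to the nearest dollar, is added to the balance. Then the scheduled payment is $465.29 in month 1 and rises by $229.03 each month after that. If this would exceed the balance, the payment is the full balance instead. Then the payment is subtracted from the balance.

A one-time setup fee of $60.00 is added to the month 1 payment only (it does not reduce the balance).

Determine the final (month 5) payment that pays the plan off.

$1,016.10

Month 1: opening $3,812.44; interest $126.00 → $3,938.44; payment $465.29 (+ $60.00 fee); balance $3,473.15
Month 2: opening $3,473.15; interest $115.00 → $3,588.15; payment $694.32; balance $2,893.83
Month 3: opening $2,893.83; interest $96.00 → $2,989.83; payment $923.35; balance $2,066.48
Month 4: opening $2,066.48; interest $69.00 → $2,135.48; payment $1,152.38; balance $983.10
Month 5: opening $983.10; interest $33.00 → $1,016.10; payment $1,016.10; balance $0.00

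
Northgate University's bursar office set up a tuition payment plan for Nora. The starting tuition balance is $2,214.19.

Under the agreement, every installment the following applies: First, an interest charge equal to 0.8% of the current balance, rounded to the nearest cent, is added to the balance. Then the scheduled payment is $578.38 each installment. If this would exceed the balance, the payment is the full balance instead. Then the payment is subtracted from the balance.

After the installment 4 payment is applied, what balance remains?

Installment 1: $2,214.19 +$17.71 interest = $2,231.90; pay $578.38 → $1,653.52
Installment 2: $1,653.52 +$13.23 interest = $1,666.75; pay $578.38 → $1,088.37
Installment 3: $1,088.37 +$8.71 interest = $1,097.08; pay $578.38 → $518.70
Installment 4: $518.70 +$4.15 interest = $522.85; pay $522.85 → $0.00

$0.00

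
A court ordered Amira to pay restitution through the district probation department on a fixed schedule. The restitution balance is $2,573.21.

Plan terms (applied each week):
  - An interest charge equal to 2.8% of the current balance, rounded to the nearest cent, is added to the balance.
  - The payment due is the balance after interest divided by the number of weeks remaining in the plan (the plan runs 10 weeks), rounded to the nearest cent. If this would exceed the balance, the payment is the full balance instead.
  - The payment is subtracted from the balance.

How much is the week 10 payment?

$339.16

Week 1: opening $2,573.21; interest $72.05 → $2,645.26; payment $264.53; balance $2,380.73
Week 2: opening $2,380.73; interest $66.66 → $2,447.39; payment $271.93; balance $2,175.46
Week 3: opening $2,175.46; interest $60.91 → $2,236.37; payment $279.55; balance $1,956.82
Week 4: opening $1,956.82; interest $54.79 → $2,011.61; payment $287.37; balance $1,724.24
Week 5: opening $1,724.24; interest $48.28 → $1,772.52; payment $295.42; balance $1,477.10
Week 6: opening $1,477.10; interest $41.36 → $1,518.46; payment $303.69; balance $1,214.77
Week 7: opening $1,214.77; interest $34.01 → $1,248.78; payment $312.20; balance $936.58
Week 8: opening $936.58; interest $26.22 → $962.80; payment $320.93; balance $641.87
Week 9: opening $641.87; interest $17.97 → $659.84; payment $329.92; balance $329.92
Week 10: opening $329.92; interest $9.24 → $339.16; payment $339.16; balance $0.00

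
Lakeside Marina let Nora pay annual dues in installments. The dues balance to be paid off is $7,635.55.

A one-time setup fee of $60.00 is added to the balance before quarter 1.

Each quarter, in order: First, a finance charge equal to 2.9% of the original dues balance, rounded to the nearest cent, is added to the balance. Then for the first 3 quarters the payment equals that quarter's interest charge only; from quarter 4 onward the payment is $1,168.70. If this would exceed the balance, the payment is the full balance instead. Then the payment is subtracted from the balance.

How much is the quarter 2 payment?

$221.43

Quarter 1: opening $7,695.55; interest $221.43 → $7,916.98; payment $221.43; balance $7,695.55
Quarter 2: opening $7,695.55; interest $221.43 → $7,916.98; payment $221.43; balance $7,695.55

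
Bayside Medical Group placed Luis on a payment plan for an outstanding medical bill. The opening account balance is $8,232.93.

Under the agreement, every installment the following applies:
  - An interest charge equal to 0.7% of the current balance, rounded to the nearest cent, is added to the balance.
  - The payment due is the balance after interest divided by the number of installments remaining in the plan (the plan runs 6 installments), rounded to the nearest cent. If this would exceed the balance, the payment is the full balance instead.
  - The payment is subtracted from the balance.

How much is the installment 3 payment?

Installment 1: $8,232.93 +$57.63 interest = $8,290.56; pay $1,381.76 → $6,908.80
Installment 2: $6,908.80 +$48.36 interest = $6,957.16; pay $1,391.43 → $5,565.73
Installment 3: $5,565.73 +$38.96 interest = $5,604.69; pay $1,401.17 → $4,203.52

$1,401.17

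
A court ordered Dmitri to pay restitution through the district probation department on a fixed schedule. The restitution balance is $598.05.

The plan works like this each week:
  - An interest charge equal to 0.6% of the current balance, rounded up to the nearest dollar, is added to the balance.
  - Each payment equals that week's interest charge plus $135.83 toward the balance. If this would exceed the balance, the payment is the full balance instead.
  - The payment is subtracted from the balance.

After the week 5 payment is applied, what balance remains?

# | Opening | Interest | Payment | End bal
1 | $598.05 | $4.00 | $139.83 | $462.22
2 | $462.22 | $3.00 | $138.83 | $326.39
3 | $326.39 | $2.00 | $137.83 | $190.56
4 | $190.56 | $2.00 | $137.83 | $54.73
5 | $54.73 | $1.00 | $55.73 | $0.00

$0.00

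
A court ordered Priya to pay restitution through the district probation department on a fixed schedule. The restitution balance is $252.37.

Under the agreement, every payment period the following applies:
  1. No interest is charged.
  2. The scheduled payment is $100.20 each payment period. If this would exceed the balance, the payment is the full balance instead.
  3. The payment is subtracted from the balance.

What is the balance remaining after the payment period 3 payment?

$0.00

Payment period 1: opening $252.37; payment $100.20; balance $152.17
Payment period 2: opening $152.17; payment $100.20; balance $51.97
Payment period 3: opening $51.97; payment $51.97; balance $0.00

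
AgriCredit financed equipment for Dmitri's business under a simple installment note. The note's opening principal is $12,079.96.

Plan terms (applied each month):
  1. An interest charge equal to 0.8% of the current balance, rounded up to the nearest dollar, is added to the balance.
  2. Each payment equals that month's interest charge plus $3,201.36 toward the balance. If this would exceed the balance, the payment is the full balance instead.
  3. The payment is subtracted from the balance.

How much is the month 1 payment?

$3,298.36

Month 1: opening $12,079.96; interest $97.00 → $12,176.96; payment $3,298.36; balance $8,878.60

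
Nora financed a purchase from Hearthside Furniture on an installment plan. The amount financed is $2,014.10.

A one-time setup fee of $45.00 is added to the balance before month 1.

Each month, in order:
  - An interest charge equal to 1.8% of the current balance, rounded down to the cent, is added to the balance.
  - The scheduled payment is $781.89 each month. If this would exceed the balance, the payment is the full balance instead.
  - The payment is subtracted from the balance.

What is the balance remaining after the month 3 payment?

$0.00

Month 1: opening $2,059.10; interest $37.06 → $2,096.16; payment $781.89; balance $1,314.27
Month 2: opening $1,314.27; interest $23.65 → $1,337.92; payment $781.89; balance $556.03
Month 3: opening $556.03; interest $10.00 → $566.03; payment $566.03; balance $0.00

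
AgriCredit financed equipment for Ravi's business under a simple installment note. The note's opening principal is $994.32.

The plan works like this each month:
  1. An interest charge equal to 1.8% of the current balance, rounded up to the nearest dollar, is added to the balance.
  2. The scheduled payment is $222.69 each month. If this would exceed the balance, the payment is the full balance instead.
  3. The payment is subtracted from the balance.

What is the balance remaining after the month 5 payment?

$0.00

Month 1: $994.32 +$18.00 interest = $1,012.32; pay $222.69 → $789.63
Month 2: $789.63 +$15.00 interest = $804.63; pay $222.69 → $581.94
Month 3: $581.94 +$11.00 interest = $592.94; pay $222.69 → $370.25
Month 4: $370.25 +$7.00 interest = $377.25; pay $222.69 → $154.56
Month 5: $154.56 +$3.00 interest = $157.56; pay $157.56 → $0.00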